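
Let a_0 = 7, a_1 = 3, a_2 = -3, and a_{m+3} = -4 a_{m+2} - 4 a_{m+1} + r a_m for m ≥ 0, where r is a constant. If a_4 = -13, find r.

a_3 = 7r
a_4 = 12 - 25r
So 12 - 25r = -13, giving r = 1.

1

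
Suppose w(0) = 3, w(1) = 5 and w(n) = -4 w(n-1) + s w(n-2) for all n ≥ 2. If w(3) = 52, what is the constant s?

w(2) = -20 + 3s
w(3) = 80 - 7s
So 80 - 7s = 52, giving s = 4.

4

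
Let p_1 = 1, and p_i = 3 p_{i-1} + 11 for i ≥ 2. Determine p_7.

p_2 = 3(1) + 11 = 14
p_3 = 3(14) + 11 = 53
p_4 = 3(53) + 11 = 170
p_5 = 3(170) + 11 = 521
p_6 = 3(521) + 11 = 1574
p_7 = 3(1574) + 11 = 4733

4733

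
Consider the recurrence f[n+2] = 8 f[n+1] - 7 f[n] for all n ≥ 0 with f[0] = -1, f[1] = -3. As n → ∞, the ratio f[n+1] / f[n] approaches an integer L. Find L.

7

The characteristic equation is r^2 - 8r + 7 = 0, which factors as (r - 7)(r - 1) = 0.
So the roots are 7 and 1. Since |7| > |1| and the coefficient of 7^n is non-zero, the ratio tends to 7.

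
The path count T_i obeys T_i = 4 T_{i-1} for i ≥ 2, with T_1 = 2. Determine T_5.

T_2 = 4·2 = 8
T_3 = 4·8 = 32
T_4 = 4·32 = 128
T_5 = 4·128 = 512

512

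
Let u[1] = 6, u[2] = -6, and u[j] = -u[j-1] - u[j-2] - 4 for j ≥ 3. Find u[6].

-4

u[3] = -(-6) - 6 - 4 = -4
u[4] = -(-4) - (-6) - 4 = 6
u[5] = -6 - (-4) - 4 = -6
u[6] = -(-6) - 6 - 4 = -4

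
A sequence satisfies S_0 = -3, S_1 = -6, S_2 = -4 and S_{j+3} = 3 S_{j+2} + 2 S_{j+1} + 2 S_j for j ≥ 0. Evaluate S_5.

S_3 = 3(-4) + 2(-6) + 2(-3) = -30
S_4 = 3(-30) + 2(-4) + 2(-6) = -110
S_5 = 3(-110) + 2(-30) + 2(-4) = -398

-398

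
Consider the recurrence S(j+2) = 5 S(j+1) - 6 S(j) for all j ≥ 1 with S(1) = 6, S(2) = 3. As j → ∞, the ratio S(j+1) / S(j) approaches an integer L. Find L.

The characteristic equation is r^2 - 5r + 6 = 0, which factors as (r - 3)(r - 2) = 0.
So the roots are 3 and 2. Since |3| > |2| and the coefficient of 3^j is non-zero, the ratio tends to 3.

3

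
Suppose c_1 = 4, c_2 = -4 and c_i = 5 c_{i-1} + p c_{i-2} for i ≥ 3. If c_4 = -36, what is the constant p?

c_3 = -20 + 4p
c_4 = -100 + 16p
So -100 + 16p = -36, giving p = 4.

4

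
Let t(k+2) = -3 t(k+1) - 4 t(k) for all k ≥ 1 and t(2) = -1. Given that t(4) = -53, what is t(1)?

-4

Let t(1) = z.
t(3) = 3 - 4z
t(4) = -5 + 12z
So -5 + 12z = -53, giving z = -4.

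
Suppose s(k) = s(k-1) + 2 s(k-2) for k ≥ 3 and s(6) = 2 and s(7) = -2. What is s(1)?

-2

Rearranging, s(k-2) = (s(k) - s(k-1)) / 2.
s(5) = (-2 - 2) / 2 = -4/2 = -2
s(4) = (2 - (-2)) / 2 = 4/2 = 2
s(3) = (-2 - 2) / 2 = -4/2 = -2
s(2) = (2 - (-2)) / 2 = 4/2 = 2
s(1) = (-2 - 2) / 2 = -4/2 = -2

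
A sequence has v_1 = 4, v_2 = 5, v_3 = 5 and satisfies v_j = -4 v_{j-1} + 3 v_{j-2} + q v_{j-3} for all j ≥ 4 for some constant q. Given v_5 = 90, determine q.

-5

v_4 = -5 + 4q
v_5 = 35 - 11q
So 35 - 11q = 90, giving q = -5.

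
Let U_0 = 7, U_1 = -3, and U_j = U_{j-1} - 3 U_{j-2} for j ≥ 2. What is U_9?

957

U_2 = (-3) - 3*7 = -24
U_3 = (-24) - 3*(-3) = -15
U_4 = (-15) - 3*(-24) = 57
U_5 = 57 - 3*(-15) = 102
U_6 = 102 - 3*57 = -69
U_7 = (-69) - 3*102 = -375
U_8 = (-375) - 3*(-69) = -168
U_9 = (-168) - 3*(-375) = 957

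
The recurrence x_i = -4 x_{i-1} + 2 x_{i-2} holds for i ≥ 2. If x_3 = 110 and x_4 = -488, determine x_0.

Rearranging, x_{i-2} = (x_i + 4 x_{i-1}) / 2.
x_2 = (-488 + 4·110) / 2 = -48/2 = -24
x_1 = (110 + 4·(-24)) / 2 = 14/2 = 7
x_0 = (-24 + 4·7) / 2 = 4/2 = 2

2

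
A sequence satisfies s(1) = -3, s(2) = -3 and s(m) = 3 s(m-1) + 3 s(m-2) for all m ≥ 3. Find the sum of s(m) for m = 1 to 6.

s(3) = 3(-3) + 3(-3) = -18
s(4) = 3(-18) + 3(-3) = -63
s(5) = 3(-63) + 3(-18) = -243
s(6) = 3(-243) + 3(-63) = -918
Sum = (-3) + (-3) + (-18) + (-63) + (-243) + (-918) = -1248

-1248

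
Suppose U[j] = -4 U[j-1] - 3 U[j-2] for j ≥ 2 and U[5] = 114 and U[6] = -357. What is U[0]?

Rearranging, U[j-2] = (U[j] + 4 U[j-1]) / -3.
U[4] = (-357 + 4*114) / -3 = 99/-3 = -33
U[3] = (114 + 4*(-33)) / -3 = -18/-3 = 6
U[2] = (-33 + 4*6) / -3 = -9/-3 = 3
U[1] = (6 + 4*3) / -3 = 18/-3 = -6
U[0] = (3 + 4*(-6)) / -3 = -21/-3 = 7

7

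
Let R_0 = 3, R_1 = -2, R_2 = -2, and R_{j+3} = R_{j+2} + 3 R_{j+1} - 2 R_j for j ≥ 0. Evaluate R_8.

-318

R_3 = (-2) + 3·(-2) - 2·3 = -14
R_4 = (-14) + 3·(-2) - 2·(-2) = -16
R_5 = (-16) + 3·(-14) - 2·(-2) = -54
R_6 = (-54) + 3·(-16) - 2·(-14) = -74
R_7 = (-74) + 3·(-54) - 2·(-16) = -204
R_8 = (-204) + 3·(-74) - 2·(-54) = -318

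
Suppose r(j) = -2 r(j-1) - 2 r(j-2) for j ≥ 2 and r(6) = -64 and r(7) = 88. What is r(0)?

-3

Rearranging, r(j-2) = (r(j) + 2 r(j-1)) / -2.
r(5) = (88 + 2·(-64)) / -2 = -40/-2 = 20
r(4) = (-64 + 2·20) / -2 = -24/-2 = 12
r(3) = (20 + 2·12) / -2 = 44/-2 = -22
r(2) = (12 + 2·(-22)) / -2 = -32/-2 = 16
r(1) = (-22 + 2·16) / -2 = 10/-2 = -5
r(0) = (16 + 2·(-5)) / -2 = 6/-2 = -3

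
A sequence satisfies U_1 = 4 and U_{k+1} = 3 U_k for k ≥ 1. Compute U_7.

2916

U_2 = 3·4 = 12
U_3 = 3·12 = 36
U_4 = 3·36 = 108
U_5 = 3·108 = 324
U_6 = 3·324 = 972
U_7 = 3·972 = 2916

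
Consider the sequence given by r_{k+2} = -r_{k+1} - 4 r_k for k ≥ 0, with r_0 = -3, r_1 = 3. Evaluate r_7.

r_2 = -3 - 4*(-3) = 9
r_3 = -9 - 4*3 = -21
r_4 = -(-21) - 4*9 = -15
r_5 = -(-15) - 4*(-21) = 99
r_6 = -99 - 4*(-15) = -39
r_7 = -(-39) - 4*99 = -357

-357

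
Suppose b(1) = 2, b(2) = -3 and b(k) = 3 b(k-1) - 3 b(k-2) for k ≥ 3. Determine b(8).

b(3) = 3*(-3) - 3*2 = -15
b(4) = 3*(-15) - 3*(-3) = -36
b(5) = 3*(-36) - 3*(-15) = -63
b(6) = 3*(-63) - 3*(-36) = -81
b(7) = 3*(-81) - 3*(-63) = -54
b(8) = 3*(-54) - 3*(-81) = 81

81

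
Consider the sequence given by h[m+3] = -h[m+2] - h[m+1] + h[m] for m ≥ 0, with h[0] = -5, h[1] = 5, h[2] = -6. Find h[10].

70

h[3] = -(-6) - 5 + (-5) = -4
h[4] = -(-4) - (-6) + 5 = 15
h[5] = -15 - (-4) + (-6) = -17
h[6] = -(-17) - 15 + (-4) = -2
h[7] = -(-2) - (-17) + 15 = 34
h[8] = -34 - (-2) + (-17) = -49
h[9] = -(-49) - 34 + (-2) = 13
h[10] = -13 - (-49) + 34 = 70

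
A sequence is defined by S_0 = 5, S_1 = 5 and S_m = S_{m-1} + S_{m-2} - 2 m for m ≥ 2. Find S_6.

S_2 = 5 + 5 - 4 = 6
S_3 = 6 + 5 - 6 = 5
S_4 = 5 + 6 - 8 = 3
S_5 = 3 + 5 - 10 = -2
S_6 = (-2) + 3 - 12 = -11

-11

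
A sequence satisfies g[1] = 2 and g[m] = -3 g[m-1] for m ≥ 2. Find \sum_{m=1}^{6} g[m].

g[2] = -3(2) = -6
g[3] = -3(-6) = 18
g[4] = -3(18) = -54
g[5] = -3(-54) = 162
g[6] = -3(162) = -486
Sum = 2 + (-6) + 18 + (-54) + 162 + (-486) = -364

-364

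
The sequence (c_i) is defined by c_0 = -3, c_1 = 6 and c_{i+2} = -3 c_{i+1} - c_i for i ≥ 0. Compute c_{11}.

85971

c_2 = -3*6 - (-3) = -15
c_3 = -3*(-15) - 6 = 39
c_4 = -3*39 - (-15) = -102
c_5 = -3*(-102) - 39 = 267
c_6 = -3*267 - (-102) = -699
c_7 = -3*(-699) - 267 = 1830
c_8 = -3*1830 - (-699) = -4791
c_9 = -3*(-4791) - 1830 = 12543
c_{10} = -3*12543 - (-4791) = -32838
c_{11} = -3*(-32838) - 12543 = 85971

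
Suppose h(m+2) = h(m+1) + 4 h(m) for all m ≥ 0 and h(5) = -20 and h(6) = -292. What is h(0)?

-7

Rearranging, h(m-2) = (h(m) - h(m-1)) / 4.
h(4) = (-292 - (-20)) / 4 = -272/4 = -68
h(3) = (-20 - (-68)) / 4 = 48/4 = 12
h(2) = (-68 - 12) / 4 = -80/4 = -20
h(1) = (12 - (-20)) / 4 = 32/4 = 8
h(0) = (-20 - 8) / 4 = -28/4 = -7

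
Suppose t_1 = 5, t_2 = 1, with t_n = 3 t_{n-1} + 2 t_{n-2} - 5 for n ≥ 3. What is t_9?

11654

t_3 = 3(1) + 2(5) - 5 = 8
t_4 = 3(8) + 2(1) - 5 = 21
t_5 = 3(21) + 2(8) - 5 = 74
t_6 = 3(74) + 2(21) - 5 = 259
t_7 = 3(259) + 2(74) - 5 = 920
t_8 = 3(920) + 2(259) - 5 = 3273
t_9 = 3(3273) + 2(920) - 5 = 11654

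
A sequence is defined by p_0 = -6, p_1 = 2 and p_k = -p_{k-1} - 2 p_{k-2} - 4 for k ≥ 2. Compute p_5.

p_2 = -2 - 2·(-6) - 4 = 6
p_3 = -6 - 2·2 - 4 = -14
p_4 = -(-14) - 2·6 - 4 = -2
p_5 = -(-2) - 2·(-14) - 4 = 26

26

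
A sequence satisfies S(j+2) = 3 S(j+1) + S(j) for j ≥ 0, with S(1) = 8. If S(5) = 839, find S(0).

-1

Let S(0) = x.
S(2) = 24 + x
S(3) = 80 + 3x
S(4) = 264 + 10x
S(5) = 872 + 33x
So 872 + 33x = 839, giving x = -1.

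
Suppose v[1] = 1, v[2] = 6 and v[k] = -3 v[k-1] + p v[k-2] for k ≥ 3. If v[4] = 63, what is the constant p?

3

v[3] = -18 + p
v[4] = 54 + 3p
So 54 + 3p = 63, giving p = 3.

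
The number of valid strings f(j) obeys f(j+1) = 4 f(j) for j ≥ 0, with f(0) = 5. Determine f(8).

f(1) = 4*5 = 20
f(2) = 4*20 = 80
f(3) = 4*80 = 320
f(4) = 4*320 = 1280
f(5) = 4*1280 = 5120
f(6) = 4*5120 = 20480
f(7) = 4*20480 = 81920
f(8) = 4*81920 = 327680

327680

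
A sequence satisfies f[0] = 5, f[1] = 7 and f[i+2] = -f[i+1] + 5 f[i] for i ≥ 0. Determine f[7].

-293

f[2] = -7 + 5(5) = 18
f[3] = -18 + 5(7) = 17
f[4] = -17 + 5(18) = 73
f[5] = -73 + 5(17) = 12
f[6] = -12 + 5(73) = 353
f[7] = -353 + 5(12) = -293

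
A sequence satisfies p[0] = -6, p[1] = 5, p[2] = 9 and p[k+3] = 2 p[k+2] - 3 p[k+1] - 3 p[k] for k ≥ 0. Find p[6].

p[3] = 2*9 - 3*5 - 3*(-6) = 21
p[4] = 2*21 - 3*9 - 3*5 = 0
p[5] = 2*0 - 3*21 - 3*9 = -90
p[6] = 2*(-90) - 3*0 - 3*21 = -243

-243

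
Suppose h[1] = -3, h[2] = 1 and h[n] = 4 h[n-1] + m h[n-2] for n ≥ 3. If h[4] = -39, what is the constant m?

5

h[3] = 4 - 3m
h[4] = 16 - 11m
So 16 - 11m = -39, giving m = 5.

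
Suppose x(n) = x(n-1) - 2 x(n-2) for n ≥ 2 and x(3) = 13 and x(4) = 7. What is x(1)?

-5

Rearranging, x(n-2) = (x(n) - x(n-1)) / -2.
x(2) = (7 - 13) / -2 = -6/-2 = 3
x(1) = (13 - 3) / -2 = 10/-2 = -5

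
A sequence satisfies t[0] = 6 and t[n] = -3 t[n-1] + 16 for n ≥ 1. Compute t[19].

-2324522930

The fixed point is 16/(1 + 3) = 4, so t[n] - 4 = -3(t[n-1] - 4).
Hence t[n] = 2·(-3)^n + 4.
t[19] = 2·(-3)^{19} + 4 = 2·-1162261467 + 4 = -2324522930.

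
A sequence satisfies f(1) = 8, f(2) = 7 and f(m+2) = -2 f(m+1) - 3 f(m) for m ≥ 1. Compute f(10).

1855

f(3) = -2(7) - 3(8) = -38
f(4) = -2(-38) - 3(7) = 55
f(5) = -2(55) - 3(-38) = 4
f(6) = -2(4) - 3(55) = -173
f(7) = -2(-173) - 3(4) = 334
f(8) = -2(334) - 3(-173) = -149
f(9) = -2(-149) - 3(334) = -704
f(10) = -2(-704) - 3(-149) = 1855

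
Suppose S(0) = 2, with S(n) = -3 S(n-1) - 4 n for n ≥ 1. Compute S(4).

S(1) = -3(2) - 4 = -10
S(2) = -3(-10) - 8 = 22
S(3) = -3(22) - 12 = -78
S(4) = -3(-78) - 16 = 218

218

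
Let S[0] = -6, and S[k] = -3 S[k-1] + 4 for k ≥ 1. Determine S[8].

-45926

S[1] = -3*(-6) + 4 = 22
S[2] = -3*22 + 4 = -62
S[3] = -3*(-62) + 4 = 190
S[4] = -3*190 + 4 = -566
S[5] = -3*(-566) + 4 = 1702
S[6] = -3*1702 + 4 = -5102
S[7] = -3*(-5102) + 4 = 15310
S[8] = -3*15310 + 4 = -45926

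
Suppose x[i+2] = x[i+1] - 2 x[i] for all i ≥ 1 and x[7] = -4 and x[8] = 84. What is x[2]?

Rearranging, x[i-2] = (x[i] - x[i-1]) / -2.
x[6] = (84 - (-4)) / -2 = 88/-2 = -44
x[5] = (-4 - (-44)) / -2 = 40/-2 = -20
x[4] = (-44 - (-20)) / -2 = -24/-2 = 12
x[3] = (-20 - 12) / -2 = -32/-2 = 16
x[2] = (12 - 16) / -2 = -4/-2 = 2

2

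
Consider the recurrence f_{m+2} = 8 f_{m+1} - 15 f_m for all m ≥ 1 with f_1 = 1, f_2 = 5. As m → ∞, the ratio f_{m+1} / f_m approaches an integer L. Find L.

The characteristic equation is r^2 - 8r + 15 = 0, which factors as (r - 5)(r - 3) = 0.
So the roots are 5 and 3. Since |5| > |3| and the coefficient of 5^m is non-zero, the ratio tends to 5.

5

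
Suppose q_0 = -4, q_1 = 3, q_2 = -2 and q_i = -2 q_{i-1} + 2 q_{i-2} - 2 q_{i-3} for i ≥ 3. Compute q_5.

q_3 = -2·(-2) + 2·3 - 2·(-4) = 18
q_4 = -2·18 + 2·(-2) - 2·3 = -46
q_5 = -2·(-46) + 2·18 - 2·(-2) = 132

132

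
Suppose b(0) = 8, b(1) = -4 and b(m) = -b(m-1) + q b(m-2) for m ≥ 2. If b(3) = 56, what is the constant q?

-5

b(2) = 4 + 8q
b(3) = -4 - 12q
So -4 - 12q = 56, giving q = -5.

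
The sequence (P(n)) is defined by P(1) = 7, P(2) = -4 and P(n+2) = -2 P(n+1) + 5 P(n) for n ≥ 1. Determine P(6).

-1384

P(3) = -2·(-4) + 5·7 = 43
P(4) = -2·43 + 5·(-4) = -106
P(5) = -2·(-106) + 5·43 = 427
P(6) = -2·427 + 5·(-106) = -1384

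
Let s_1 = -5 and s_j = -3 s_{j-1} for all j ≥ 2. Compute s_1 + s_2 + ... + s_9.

-24605

s_2 = -3·(-5) = 15
s_3 = -3·15 = -45
s_4 = -3·(-45) = 135
s_5 = -3·135 = -405
s_6 = -3·(-405) = 1215
s_7 = -3·1215 = -3645
s_8 = -3·(-3645) = 10935
s_9 = -3·10935 = -32805
Sum = (-5) + 15 + (-45) + 135 + (-405) + 1215 + (-3645) + 10935 + (-32805) = -24605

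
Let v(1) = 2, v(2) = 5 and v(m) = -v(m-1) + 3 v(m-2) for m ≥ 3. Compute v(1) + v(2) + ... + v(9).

v(3) = -5 + 3(2) = 1
v(4) = -1 + 3(5) = 14
v(5) = -14 + 3(1) = -11
v(6) = -(-11) + 3(14) = 53
v(7) = -53 + 3(-11) = -86
v(8) = -(-86) + 3(53) = 245
v(9) = -245 + 3(-86) = -503
Sum = 2 + 5 + 1 + 14 + (-11) + 53 + (-86) + 245 + (-503) = -280

-280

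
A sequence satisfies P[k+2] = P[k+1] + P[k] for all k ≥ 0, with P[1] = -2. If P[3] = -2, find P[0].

2

Let P[0] = v.
P[2] = -2 + v
P[3] = -4 + v
So -4 + v = -2, giving v = 2.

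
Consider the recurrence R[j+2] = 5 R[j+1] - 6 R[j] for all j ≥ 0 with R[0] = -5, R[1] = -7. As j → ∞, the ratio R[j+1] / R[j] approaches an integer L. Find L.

The characteristic equation is r^2 - 5r + 6 = 0, which factors as (r - 3)(r - 2) = 0.
So the roots are 3 and 2. Since |3| > |2| and the coefficient of 3^j is non-zero, the ratio tends to 3.

3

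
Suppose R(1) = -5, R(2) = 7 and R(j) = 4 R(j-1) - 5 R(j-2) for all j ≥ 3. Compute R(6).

R(3) = 4*7 - 5*(-5) = 53
R(4) = 4*53 - 5*7 = 177
R(5) = 4*177 - 5*53 = 443
R(6) = 4*443 - 5*177 = 887

887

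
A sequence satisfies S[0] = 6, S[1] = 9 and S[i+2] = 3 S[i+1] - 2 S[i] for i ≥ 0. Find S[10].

S[2] = 3(9) - 2(6) = 15
S[3] = 3(15) - 2(9) = 27
S[4] = 3(27) - 2(15) = 51
S[5] = 3(51) - 2(27) = 99
S[6] = 3(99) - 2(51) = 195
S[7] = 3(195) - 2(99) = 387
S[8] = 3(387) - 2(195) = 771
S[9] = 3(771) - 2(387) = 1539
S[10] = 3(1539) - 2(771) = 3075

3075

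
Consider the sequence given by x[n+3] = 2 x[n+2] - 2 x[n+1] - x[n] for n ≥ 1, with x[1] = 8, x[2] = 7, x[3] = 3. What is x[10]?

472

x[4] = 2*3 - 2*7 - 8 = -16
x[5] = 2*(-16) - 2*3 - 7 = -45
x[6] = 2*(-45) - 2*(-16) - 3 = -61
x[7] = 2*(-61) - 2*(-45) - (-16) = -16
x[8] = 2*(-16) - 2*(-61) - (-45) = 135
x[9] = 2*135 - 2*(-16) - (-61) = 363
x[10] = 2*363 - 2*135 - (-16) = 472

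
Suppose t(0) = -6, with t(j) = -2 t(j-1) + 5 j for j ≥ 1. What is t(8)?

-1806

t(1) = -2·(-6) + 5 = 17
t(2) = -2·17 + 10 = -24
t(3) = -2·(-24) + 15 = 63
t(4) = -2·63 + 20 = -106
t(5) = -2·(-106) + 25 = 237
t(6) = -2·237 + 30 = -444
t(7) = -2·(-444) + 35 = 923
t(8) = -2·923 + 40 = -1806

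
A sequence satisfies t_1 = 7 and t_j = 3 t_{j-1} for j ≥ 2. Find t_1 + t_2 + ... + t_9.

t_2 = 3(7) = 21
t_3 = 3(21) = 63
t_4 = 3(63) = 189
t_5 = 3(189) = 567
t_6 = 3(567) = 1701
t_7 = 3(1701) = 5103
t_8 = 3(5103) = 15309
t_9 = 3(15309) = 45927
Sum = 7 + 21 + 63 + 189 + 567 + 1701 + 5103 + 15309 + 45927 = 68887

68887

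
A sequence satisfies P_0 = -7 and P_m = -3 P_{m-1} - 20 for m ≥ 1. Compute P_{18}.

-774840983

The fixed point is -20/(1 + 3) = -5, so P_m + 5 = -3(P_{m-1} + 5).
Hence P_m = -2·(-3)^m - 5.
P_{18} = -2·(-3)^{18} - 5 = -2·387420489 - 5 = -774840983.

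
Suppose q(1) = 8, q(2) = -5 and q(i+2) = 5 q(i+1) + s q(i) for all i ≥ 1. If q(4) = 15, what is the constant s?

q(3) = -25 + 8s
q(4) = -125 + 35s
So -125 + 35s = 15, giving s = 4.

4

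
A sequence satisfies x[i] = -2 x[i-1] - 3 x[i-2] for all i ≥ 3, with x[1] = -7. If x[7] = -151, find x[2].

Let x[2] = z.
x[3] = 21 - 2z
x[4] = -42 + z
x[5] = 21 + 4z
x[6] = 84 - 11z
x[7] = -231 + 10z
So -231 + 10z = -151, giving z = 8.

8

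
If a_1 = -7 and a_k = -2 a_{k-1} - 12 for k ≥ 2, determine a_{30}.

The fixed point is -12/(1 + 2) = -4, so a_k + 4 = -2(a_{k-1} + 4).
Hence a_k = -3·(-2)^{k-1} - 4.
a_{30} = -3·(-2)^{29} - 4 = -3·-536870912 - 4 = 1610612732.

1610612732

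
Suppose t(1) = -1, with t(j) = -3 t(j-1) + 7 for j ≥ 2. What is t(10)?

54130

t(2) = -3(-1) + 7 = 10
t(3) = -3(10) + 7 = -23
t(4) = -3(-23) + 7 = 76
t(5) = -3(76) + 7 = -221
t(6) = -3(-221) + 7 = 670
t(7) = -3(670) + 7 = -2003
t(8) = -3(-2003) + 7 = 6016
t(9) = -3(6016) + 7 = -18041
t(10) = -3(-18041) + 7 = 54130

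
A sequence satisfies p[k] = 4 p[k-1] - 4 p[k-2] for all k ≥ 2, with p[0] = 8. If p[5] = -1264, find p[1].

Let p[1] = w.
p[2] = -32 + 4w
p[3] = -128 + 12w
p[4] = -384 + 32w
p[5] = -1024 + 80w
So -1024 + 80w = -1264, giving w = -3.

-3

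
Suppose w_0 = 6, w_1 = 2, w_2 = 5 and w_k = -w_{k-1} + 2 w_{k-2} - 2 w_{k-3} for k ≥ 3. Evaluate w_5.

w_3 = -5 + 2·2 - 2·6 = -13
w_4 = -(-13) + 2·5 - 2·2 = 19
w_5 = -19 + 2·(-13) - 2·5 = -55

-55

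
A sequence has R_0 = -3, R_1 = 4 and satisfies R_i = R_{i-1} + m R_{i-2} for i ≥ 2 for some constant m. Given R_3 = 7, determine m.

3

R_2 = 4 - 3m
R_3 = 4 + m
So 4 + m = 7, giving m = 3.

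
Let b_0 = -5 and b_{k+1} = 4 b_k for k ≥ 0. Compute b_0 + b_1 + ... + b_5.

-6825

b_1 = 4(-5) = -20
b_2 = 4(-20) = -80
b_3 = 4(-80) = -320
b_4 = 4(-320) = -1280
b_5 = 4(-1280) = -5120
Sum = (-5) + (-20) + (-80) + (-320) + (-1280) + (-5120) = -6825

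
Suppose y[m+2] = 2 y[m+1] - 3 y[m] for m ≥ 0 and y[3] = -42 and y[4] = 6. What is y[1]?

-6

Rearranging, y[m-2] = (y[m] - 2 y[m-1]) / -3.
y[2] = (6 - 2·(-42)) / -3 = 90/-3 = -30
y[1] = (-42 - 2·(-30)) / -3 = 18/-3 = -6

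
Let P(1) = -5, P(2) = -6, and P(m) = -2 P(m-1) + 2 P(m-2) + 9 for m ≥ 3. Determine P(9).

4265

P(3) = -2*(-6) + 2*(-5) + 9 = 11
P(4) = -2*11 + 2*(-6) + 9 = -25
P(5) = -2*(-25) + 2*11 + 9 = 81
P(6) = -2*81 + 2*(-25) + 9 = -203
P(7) = -2*(-203) + 2*81 + 9 = 577
P(8) = -2*577 + 2*(-203) + 9 = -1551
P(9) = -2*(-1551) + 2*577 + 9 = 4265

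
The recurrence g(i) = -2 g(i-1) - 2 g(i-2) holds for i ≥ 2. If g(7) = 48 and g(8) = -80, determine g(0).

-5

Rearranging, g(i-2) = (g(i) + 2 g(i-1)) / -2.
g(6) = (-80 + 2·48) / -2 = 16/-2 = -8
g(5) = (48 + 2·(-8)) / -2 = 32/-2 = -16
g(4) = (-8 + 2·(-16)) / -2 = -40/-2 = 20
g(3) = (-16 + 2·20) / -2 = 24/-2 = -12
g(2) = (20 + 2·(-12)) / -2 = -4/-2 = 2
g(1) = (-12 + 2·2) / -2 = -8/-2 = 4
g(0) = (2 + 2·4) / -2 = 10/-2 = -5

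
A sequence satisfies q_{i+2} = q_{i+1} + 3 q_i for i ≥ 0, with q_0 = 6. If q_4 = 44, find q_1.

-4

Let q_1 = y.
q_2 = 18 + y
q_3 = 18 + 4y
q_4 = 72 + 7y
So 72 + 7y = 44, giving y = -4.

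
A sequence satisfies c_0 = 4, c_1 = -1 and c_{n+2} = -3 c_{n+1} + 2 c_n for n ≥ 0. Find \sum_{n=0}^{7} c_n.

-4461

c_2 = -3(-1) + 2(4) = 11
c_3 = -3(11) + 2(-1) = -35
c_4 = -3(-35) + 2(11) = 127
c_5 = -3(127) + 2(-35) = -451
c_6 = -3(-451) + 2(127) = 1607
c_7 = -3(1607) + 2(-451) = -5723
Sum = 4 + (-1) + 11 + (-35) + 127 + (-451) + 1607 + (-5723) = -4461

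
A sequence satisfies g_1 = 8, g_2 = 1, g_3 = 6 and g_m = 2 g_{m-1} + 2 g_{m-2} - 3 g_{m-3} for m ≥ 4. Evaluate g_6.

g_4 = 2(6) + 2(1) - 3(8) = -10
g_5 = 2(-10) + 2(6) - 3(1) = -11
g_6 = 2(-11) + 2(-10) - 3(6) = -60

-60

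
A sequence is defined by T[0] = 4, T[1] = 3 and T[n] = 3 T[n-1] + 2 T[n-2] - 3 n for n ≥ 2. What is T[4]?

T[2] = 3*3 + 2*4 - 6 = 11
T[3] = 3*11 + 2*3 - 9 = 30
T[4] = 3*30 + 2*11 - 12 = 100

100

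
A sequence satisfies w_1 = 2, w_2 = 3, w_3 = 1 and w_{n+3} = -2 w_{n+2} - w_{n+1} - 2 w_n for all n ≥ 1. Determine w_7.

w_4 = -2(1) - 3 - 2(2) = -9
w_5 = -2(-9) - 1 - 2(3) = 11
w_6 = -2(11) - (-9) - 2(1) = -15
w_7 = -2(-15) - 11 - 2(-9) = 37

37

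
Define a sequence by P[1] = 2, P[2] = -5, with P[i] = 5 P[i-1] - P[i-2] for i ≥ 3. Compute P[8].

P[3] = 5·(-5) - 2 = -27
P[4] = 5·(-27) - (-5) = -130
P[5] = 5·(-130) - (-27) = -623
P[6] = 5·(-623) - (-130) = -2985
P[7] = 5·(-2985) - (-623) = -14302
P[8] = 5·(-14302) - (-2985) = -68525

-68525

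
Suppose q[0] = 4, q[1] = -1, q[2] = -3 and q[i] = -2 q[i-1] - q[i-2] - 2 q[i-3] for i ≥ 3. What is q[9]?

-103

q[3] = -2(-3) - (-1) - 2(4) = -1
q[4] = -2(-1) - (-3) - 2(-1) = 7
q[5] = -2(7) - (-1) - 2(-3) = -7
q[6] = -2(-7) - 7 - 2(-1) = 9
q[7] = -2(9) - (-7) - 2(7) = -25
q[8] = -2(-25) - 9 - 2(-7) = 55
q[9] = -2(55) - (-25) - 2(9) = -103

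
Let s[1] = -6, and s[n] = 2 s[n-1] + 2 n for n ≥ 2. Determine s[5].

s[2] = 2(-6) + 4 = -8
s[3] = 2(-8) + 6 = -10
s[4] = 2(-10) + 8 = -12
s[5] = 2(-12) + 10 = -14

-14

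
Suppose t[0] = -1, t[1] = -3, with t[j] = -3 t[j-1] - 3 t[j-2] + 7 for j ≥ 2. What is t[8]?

-485

t[2] = -3*(-3) - 3*(-1) + 7 = 19
t[3] = -3*19 - 3*(-3) + 7 = -41
t[4] = -3*(-41) - 3*19 + 7 = 73
t[5] = -3*73 - 3*(-41) + 7 = -89
t[6] = -3*(-89) - 3*73 + 7 = 55
t[7] = -3*55 - 3*(-89) + 7 = 109
t[8] = -3*109 - 3*55 + 7 = -485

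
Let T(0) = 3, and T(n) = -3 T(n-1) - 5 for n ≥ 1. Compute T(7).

-9296

T(1) = -3*3 - 5 = -14
T(2) = -3*(-14) - 5 = 37
T(3) = -3*37 - 5 = -116
T(4) = -3*(-116) - 5 = 343
T(5) = -3*343 - 5 = -1034
T(6) = -3*(-1034) - 5 = 3097
T(7) = -3*3097 - 5 = -9296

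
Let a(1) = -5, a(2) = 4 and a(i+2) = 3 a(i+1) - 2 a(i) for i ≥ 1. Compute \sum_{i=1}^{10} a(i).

a(3) = 3(4) - 2(-5) = 22
a(4) = 3(22) - 2(4) = 58
a(5) = 3(58) - 2(22) = 130
a(6) = 3(130) - 2(58) = 274
a(7) = 3(274) - 2(130) = 562
a(8) = 3(562) - 2(274) = 1138
a(9) = 3(1138) - 2(562) = 2290
a(10) = 3(2290) - 2(1138) = 4594
Sum = (-5) + 4 + 22 + 58 + 130 + 274 + 562 + 1138 + 2290 + 4594 = 9067

9067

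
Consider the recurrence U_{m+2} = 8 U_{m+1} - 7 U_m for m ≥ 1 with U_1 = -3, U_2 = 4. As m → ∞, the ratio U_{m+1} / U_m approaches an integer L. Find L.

7

The characteristic equation is r^2 - 8r + 7 = 0, which factors as (r - 7)(r - 1) = 0.
So the roots are 7 and 1. Since |7| > |1| and the coefficient of 7^m is non-zero, the ratio tends to 7.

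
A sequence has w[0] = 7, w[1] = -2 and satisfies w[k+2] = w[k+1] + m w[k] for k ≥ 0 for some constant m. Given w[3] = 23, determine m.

5

w[2] = -2 + 7m
w[3] = -2 + 5m
So -2 + 5m = 23, giving m = 5.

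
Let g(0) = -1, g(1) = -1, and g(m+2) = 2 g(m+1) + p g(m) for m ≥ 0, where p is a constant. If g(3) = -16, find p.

g(2) = -2 - p
g(3) = -4 - 3p
So -4 - 3p = -16, giving p = 4.

4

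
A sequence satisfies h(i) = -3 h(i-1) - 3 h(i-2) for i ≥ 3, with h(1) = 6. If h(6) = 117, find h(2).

-5

Let h(2) = x.
h(3) = -18 - 3x
h(4) = 54 + 6x
h(5) = -108 - 9x
h(6) = 162 + 9x
So 162 + 9x = 117, giving x = -5.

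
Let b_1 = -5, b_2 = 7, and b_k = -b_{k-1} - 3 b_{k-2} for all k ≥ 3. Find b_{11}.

b_3 = -7 - 3*(-5) = 8
b_4 = -8 - 3*7 = -29
b_5 = -(-29) - 3*8 = 5
b_6 = -5 - 3*(-29) = 82
b_7 = -82 - 3*5 = -97
b_8 = -(-97) - 3*82 = -149
b_9 = -(-149) - 3*(-97) = 440
b_{10} = -440 - 3*(-149) = 7
b_{11} = -7 - 3*440 = -1327

-1327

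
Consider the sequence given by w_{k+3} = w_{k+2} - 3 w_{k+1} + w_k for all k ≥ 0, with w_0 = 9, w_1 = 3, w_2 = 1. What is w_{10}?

-23

w_3 = 1 - 3(3) + 9 = 1
w_4 = 1 - 3(1) + 3 = 1
w_5 = 1 - 3(1) + 1 = -1
w_6 = (-1) - 3(1) + 1 = -3
w_7 = (-3) - 3(-1) + 1 = 1
w_8 = 1 - 3(-3) + (-1) = 9
w_9 = 9 - 3(1) + (-3) = 3
w_{10} = 3 - 3(9) + 1 = -23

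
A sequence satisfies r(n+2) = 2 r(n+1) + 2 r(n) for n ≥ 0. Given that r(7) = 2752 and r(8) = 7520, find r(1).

4

Rearranging, r(n-2) = (r(n) - 2 r(n-1)) / 2.
r(6) = (7520 - 2*2752) / 2 = 2016/2 = 1008
r(5) = (2752 - 2*1008) / 2 = 736/2 = 368
r(4) = (1008 - 2*368) / 2 = 272/2 = 136
r(3) = (368 - 2*136) / 2 = 96/2 = 48
r(2) = (136 - 2*48) / 2 = 40/2 = 20
r(1) = (48 - 2*20) / 2 = 8/2 = 4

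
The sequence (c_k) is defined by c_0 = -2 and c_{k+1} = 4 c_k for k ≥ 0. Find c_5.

c_1 = 4·(-2) = -8
c_2 = 4·(-8) = -32
c_3 = 4·(-32) = -128
c_4 = 4·(-128) = -512
c_5 = 4·(-512) = -2048

-2048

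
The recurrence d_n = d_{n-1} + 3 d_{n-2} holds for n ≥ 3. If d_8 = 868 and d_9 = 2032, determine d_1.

Rearranging, d_{n-2} = (d_n - d_{n-1}) / 3.
d_7 = (2032 - 868) / 3 = 1164/3 = 388
d_6 = (868 - 388) / 3 = 480/3 = 160
d_5 = (388 - 160) / 3 = 228/3 = 76
d_4 = (160 - 76) / 3 = 84/3 = 28
d_3 = (76 - 28) / 3 = 48/3 = 16
d_2 = (28 - 16) / 3 = 12/3 = 4
d_1 = (16 - 4) / 3 = 12/3 = 4

4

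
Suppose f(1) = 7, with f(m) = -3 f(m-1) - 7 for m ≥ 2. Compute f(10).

f(2) = -3(7) - 7 = -28
f(3) = -3(-28) - 7 = 77
f(4) = -3(77) - 7 = -238
f(5) = -3(-238) - 7 = 707
f(6) = -3(707) - 7 = -2128
f(7) = -3(-2128) - 7 = 6377
f(8) = -3(6377) - 7 = -19138
f(9) = -3(-19138) - 7 = 57407
f(10) = -3(57407) - 7 = -172228

-172228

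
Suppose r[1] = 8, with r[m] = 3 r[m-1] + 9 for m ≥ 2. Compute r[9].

r[2] = 3(8) + 9 = 33
r[3] = 3(33) + 9 = 108
r[4] = 3(108) + 9 = 333
r[5] = 3(333) + 9 = 1008
r[6] = 3(1008) + 9 = 3033
r[7] = 3(3033) + 9 = 9108
r[8] = 3(9108) + 9 = 27333
r[9] = 3(27333) + 9 = 82008

82008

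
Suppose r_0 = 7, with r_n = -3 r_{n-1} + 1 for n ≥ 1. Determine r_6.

4921

r_1 = -3·7 + 1 = -20
r_2 = -3·(-20) + 1 = 61
r_3 = -3·61 + 1 = -182
r_4 = -3·(-182) + 1 = 547
r_5 = -3·547 + 1 = -1640
r_6 = -3·(-1640) + 1 = 4921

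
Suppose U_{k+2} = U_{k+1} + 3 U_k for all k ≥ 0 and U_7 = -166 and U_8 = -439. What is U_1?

Rearranging, U_{k-2} = (U_k - U_{k-1}) / 3.
U_6 = (-439 - (-166)) / 3 = -273/3 = -91
U_5 = (-166 - (-91)) / 3 = -75/3 = -25
U_4 = (-91 - (-25)) / 3 = -66/3 = -22
U_3 = (-25 - (-22)) / 3 = -3/3 = -1
U_2 = (-22 - (-1)) / 3 = -21/3 = -7
U_1 = (-1 - (-7)) / 3 = 6/3 = 2

2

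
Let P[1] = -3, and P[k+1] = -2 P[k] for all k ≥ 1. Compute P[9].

P[2] = -2(-3) = 6
P[3] = -2(6) = -12
P[4] = -2(-12) = 24
P[5] = -2(24) = -48
P[6] = -2(-48) = 96
P[7] = -2(96) = -192
P[8] = -2(-192) = 384
P[9] = -2(384) = -768

-768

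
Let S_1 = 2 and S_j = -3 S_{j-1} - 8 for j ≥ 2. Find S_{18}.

The fixed point is -8/(1 + 3) = -2, so S_j + 2 = -3(S_{j-1} + 2).
Hence S_j = 4·(-3)^{j-1} - 2.
S_{18} = 4·(-3)^{17} - 2 = 4·-129140163 - 2 = -516560654.

-516560654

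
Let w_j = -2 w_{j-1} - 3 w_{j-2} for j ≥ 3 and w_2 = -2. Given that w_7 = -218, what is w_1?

-6

Let w_1 = z.
w_3 = 4 - 3z
w_4 = -2 + 6z
w_5 = -8 - 3z
w_6 = 22 - 12z
w_7 = -20 + 33z
So -20 + 33z = -218, giving z = -6.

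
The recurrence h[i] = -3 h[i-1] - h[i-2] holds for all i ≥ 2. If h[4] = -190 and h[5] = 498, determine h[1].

6

Rearranging, h[i-2] = -(h[i] + 3 h[i-1]).
h[3] = -(498 + 3*(-190)) = 72
h[2] = -(-190 + 3*72) = -26
h[1] = -(72 + 3*(-26)) = 6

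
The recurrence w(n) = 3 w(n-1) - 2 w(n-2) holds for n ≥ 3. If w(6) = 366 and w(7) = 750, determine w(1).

Rearranging, w(n-2) = (w(n) - 3 w(n-1)) / -2.
w(5) = (750 - 3·366) / -2 = -348/-2 = 174
w(4) = (366 - 3·174) / -2 = -156/-2 = 78
w(3) = (174 - 3·78) / -2 = -60/-2 = 30
w(2) = (78 - 3·30) / -2 = -12/-2 = 6
w(1) = (30 - 3·6) / -2 = 12/-2 = -6

-6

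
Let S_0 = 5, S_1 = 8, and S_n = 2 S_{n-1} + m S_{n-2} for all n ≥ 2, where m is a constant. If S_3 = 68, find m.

2

S_2 = 16 + 5m
S_3 = 32 + 18m
So 32 + 18m = 68, giving m = 2.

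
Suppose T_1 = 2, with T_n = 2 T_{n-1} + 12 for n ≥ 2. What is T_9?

3572

T_2 = 2(2) + 12 = 16
T_3 = 2(16) + 12 = 44
T_4 = 2(44) + 12 = 100
T_5 = 2(100) + 12 = 212
T_6 = 2(212) + 12 = 436
T_7 = 2(436) + 12 = 884
T_8 = 2(884) + 12 = 1780
T_9 = 2(1780) + 12 = 3572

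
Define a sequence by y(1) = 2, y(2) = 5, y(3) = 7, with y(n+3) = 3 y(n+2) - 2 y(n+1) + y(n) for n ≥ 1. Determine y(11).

y(4) = 3·7 - 2·5 + 2 = 13
y(5) = 3·13 - 2·7 + 5 = 30
y(6) = 3·30 - 2·13 + 7 = 71
y(7) = 3·71 - 2·30 + 13 = 166
y(8) = 3·166 - 2·71 + 30 = 386
y(9) = 3·386 - 2·166 + 71 = 897
y(10) = 3·897 - 2·386 + 166 = 2085
y(11) = 3·2085 - 2·897 + 386 = 4847

4847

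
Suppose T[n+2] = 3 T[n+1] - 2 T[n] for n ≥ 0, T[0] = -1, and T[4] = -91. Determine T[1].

Let T[1] = v.
T[2] = 2 + 3v
T[3] = 6 + 7v
T[4] = 14 + 15v
So 14 + 15v = -91, giving v = -7.

-7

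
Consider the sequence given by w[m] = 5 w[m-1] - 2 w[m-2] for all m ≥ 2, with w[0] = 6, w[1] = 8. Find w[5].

2572

w[2] = 5(8) - 2(6) = 28
w[3] = 5(28) - 2(8) = 124
w[4] = 5(124) - 2(28) = 564
w[5] = 5(564) - 2(124) = 2572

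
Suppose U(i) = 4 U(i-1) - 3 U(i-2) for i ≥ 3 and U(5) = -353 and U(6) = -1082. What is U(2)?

Rearranging, U(i-2) = (U(i) - 4 U(i-1)) / -3.
U(4) = (-1082 - 4*(-353)) / -3 = 330/-3 = -110
U(3) = (-353 - 4*(-110)) / -3 = 87/-3 = -29
U(2) = (-110 - 4*(-29)) / -3 = 6/-3 = -2

-2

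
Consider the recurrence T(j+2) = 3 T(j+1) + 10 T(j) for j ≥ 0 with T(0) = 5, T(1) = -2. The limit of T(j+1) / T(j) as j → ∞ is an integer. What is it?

5

The characteristic equation is r^2 - 3r - 10 = 0, which factors as (r - 5)(r + 2) = 0.
So the roots are 5 and -2. Since |5| > |-2| and the coefficient of 5^j is non-zero, the ratio tends to 5.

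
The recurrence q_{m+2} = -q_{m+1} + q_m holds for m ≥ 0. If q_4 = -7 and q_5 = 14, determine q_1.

7

Rearranging, q_{m-2} = q_m + q_{m-1}.
q_3 = 14 + (-7) = 7
q_2 = -7 + 7 = 0
q_1 = 7 + 0 = 7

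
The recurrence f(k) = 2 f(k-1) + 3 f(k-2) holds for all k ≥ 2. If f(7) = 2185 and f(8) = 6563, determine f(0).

Rearranging, f(k-2) = (f(k) - 2 f(k-1)) / 3.
f(6) = (6563 - 2·2185) / 3 = 2193/3 = 731
f(5) = (2185 - 2·731) / 3 = 723/3 = 241
f(4) = (731 - 2·241) / 3 = 249/3 = 83
f(3) = (241 - 2·83) / 3 = 75/3 = 25
f(2) = (83 - 2·25) / 3 = 33/3 = 11
f(1) = (25 - 2·11) / 3 = 3/3 = 1
f(0) = (11 - 2·1) / 3 = 9/3 = 3

3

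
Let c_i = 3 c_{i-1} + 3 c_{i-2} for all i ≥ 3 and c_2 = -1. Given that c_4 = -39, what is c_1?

-3

Let c_1 = v.
c_3 = -3 + 3v
c_4 = -12 + 9v
So -12 + 9v = -39, giving v = -3.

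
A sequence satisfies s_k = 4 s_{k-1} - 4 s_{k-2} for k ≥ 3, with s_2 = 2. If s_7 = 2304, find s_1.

-6

Let s_1 = z.
s_3 = 8 - 4z
s_4 = 24 - 16z
s_5 = 64 - 48z
s_6 = 160 - 128z
s_7 = 384 - 320z
So 384 - 320z = 2304, giving z = -6.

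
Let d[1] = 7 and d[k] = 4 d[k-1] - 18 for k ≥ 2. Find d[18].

17179869190

The fixed point is -18/(1 - 4) = 6, so d[k] - 6 = 4(d[k-1] - 6).
Hence d[k] = 1·4^{k-1} + 6.
d[18] = 1·4^{17} + 6 = 1·17179869184 + 6 = 17179869190.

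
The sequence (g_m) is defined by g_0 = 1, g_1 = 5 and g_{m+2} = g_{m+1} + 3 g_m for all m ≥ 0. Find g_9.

3191

g_2 = 5 + 3·1 = 8
g_3 = 8 + 3·5 = 23
g_4 = 23 + 3·8 = 47
g_5 = 47 + 3·23 = 116
g_6 = 116 + 3·47 = 257
g_7 = 257 + 3·116 = 605
g_8 = 605 + 3·257 = 1376
g_9 = 1376 + 3·605 = 3191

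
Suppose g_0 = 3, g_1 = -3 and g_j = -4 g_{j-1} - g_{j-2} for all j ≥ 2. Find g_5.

g_2 = -4*(-3) - 3 = 9
g_3 = -4*9 - (-3) = -33
g_4 = -4*(-33) - 9 = 123
g_5 = -4*123 - (-33) = -459

-459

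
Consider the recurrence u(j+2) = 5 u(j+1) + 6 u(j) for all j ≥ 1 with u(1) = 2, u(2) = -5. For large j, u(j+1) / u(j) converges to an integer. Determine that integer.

6

The characteristic equation is r^2 - 5r - 6 = 0, which factors as (r - 6)(r + 1) = 0.
So the roots are 6 and -1. Since |6| > |-1| and the coefficient of 6^j is non-zero, the ratio tends to 6.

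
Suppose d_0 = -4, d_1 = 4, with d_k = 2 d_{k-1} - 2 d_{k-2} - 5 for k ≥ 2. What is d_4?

-9

d_2 = 2(4) - 2(-4) - 5 = 11
d_3 = 2(11) - 2(4) - 5 = 9
d_4 = 2(9) - 2(11) - 5 = -9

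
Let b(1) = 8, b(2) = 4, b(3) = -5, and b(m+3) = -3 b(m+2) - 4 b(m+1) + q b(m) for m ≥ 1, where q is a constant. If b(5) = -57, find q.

b(4) = -1 + 8q
b(5) = 23 - 20q
So 23 - 20q = -57, giving q = 4.

4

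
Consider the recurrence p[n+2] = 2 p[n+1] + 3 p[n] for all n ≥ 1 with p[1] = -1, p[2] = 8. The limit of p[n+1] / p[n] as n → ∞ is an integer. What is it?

The characteristic equation is r^2 - 2r - 3 = 0, which factors as (r - 3)(r + 1) = 0.
So the roots are 3 and -1. Since |3| > |-1| and the coefficient of 3^n is non-zero, the ratio tends to 3.

3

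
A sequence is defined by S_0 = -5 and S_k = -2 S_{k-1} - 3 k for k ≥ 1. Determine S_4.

-74

S_1 = -2·(-5) - 3 = 7
S_2 = -2·7 - 6 = -20
S_3 = -2·(-20) - 9 = 31
S_4 = -2·31 - 12 = -74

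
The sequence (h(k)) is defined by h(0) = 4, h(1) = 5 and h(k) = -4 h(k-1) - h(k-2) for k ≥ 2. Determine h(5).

h(2) = -4·5 - 4 = -24
h(3) = -4·(-24) - 5 = 91
h(4) = -4·91 - (-24) = -340
h(5) = -4·(-340) - 91 = 1269

1269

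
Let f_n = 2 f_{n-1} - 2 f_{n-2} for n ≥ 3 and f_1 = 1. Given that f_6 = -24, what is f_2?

Let f_2 = v.
f_3 = -2 + 2v
f_4 = -4 + 2v
f_5 = -4
f_6 = -4v
So -4v = -24, giving v = 6.

6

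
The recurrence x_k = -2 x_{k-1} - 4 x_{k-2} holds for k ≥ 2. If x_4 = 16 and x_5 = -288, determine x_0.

8

Rearranging, x_{k-2} = (x_k + 2 x_{k-1}) / -4.
x_3 = (-288 + 2*16) / -4 = -256/-4 = 64
x_2 = (16 + 2*64) / -4 = 144/-4 = -36
x_1 = (64 + 2*(-36)) / -4 = -8/-4 = 2
x_0 = (-36 + 2*2) / -4 = -32/-4 = 8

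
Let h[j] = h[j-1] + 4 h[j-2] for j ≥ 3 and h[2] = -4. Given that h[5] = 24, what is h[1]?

Let h[1] = w.
h[3] = -4 + 4w
h[4] = -20 + 4w
h[5] = -36 + 20w
So -36 + 20w = 24, giving w = 3.

3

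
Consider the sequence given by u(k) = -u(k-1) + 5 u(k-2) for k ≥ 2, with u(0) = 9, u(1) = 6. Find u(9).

u(2) = -6 + 5(9) = 39
u(3) = -39 + 5(6) = -9
u(4) = -(-9) + 5(39) = 204
u(5) = -204 + 5(-9) = -249
u(6) = -(-249) + 5(204) = 1269
u(7) = -1269 + 5(-249) = -2514
u(8) = -(-2514) + 5(1269) = 8859
u(9) = -8859 + 5(-2514) = -21429

-21429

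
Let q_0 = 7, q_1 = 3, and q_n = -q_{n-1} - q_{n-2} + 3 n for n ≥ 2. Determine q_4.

q_2 = -3 - 7 + 6 = -4
q_3 = -(-4) - 3 + 9 = 10
q_4 = -10 - (-4) + 12 = 6

6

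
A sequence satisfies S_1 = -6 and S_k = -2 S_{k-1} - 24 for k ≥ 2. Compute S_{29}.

The fixed point is -24/(1 + 2) = -8, so S_k + 8 = -2(S_{k-1} + 8).
Hence S_k = 2·(-2)^{k-1} - 8.
S_{29} = 2·(-2)^{28} - 8 = 2·268435456 - 8 = 536870904.

536870904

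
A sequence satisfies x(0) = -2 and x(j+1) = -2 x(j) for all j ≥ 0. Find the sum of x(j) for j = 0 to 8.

-342

x(1) = -2*(-2) = 4
x(2) = -2*4 = -8
x(3) = -2*(-8) = 16
x(4) = -2*16 = -32
x(5) = -2*(-32) = 64
x(6) = -2*64 = -128
x(7) = -2*(-128) = 256
x(8) = -2*256 = -512
Sum = (-2) + 4 + (-8) + 16 + (-32) + 64 + (-128) + 256 + (-512) = -342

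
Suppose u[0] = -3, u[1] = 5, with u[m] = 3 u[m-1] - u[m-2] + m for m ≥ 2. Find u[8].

u[2] = 3(5) - (-3) + 2 = 20
u[3] = 3(20) - 5 + 3 = 58
u[4] = 3(58) - 20 + 4 = 158
u[5] = 3(158) - 58 + 5 = 421
u[6] = 3(421) - 158 + 6 = 1111
u[7] = 3(1111) - 421 + 7 = 2919
u[8] = 3(2919) - 1111 + 8 = 7654

7654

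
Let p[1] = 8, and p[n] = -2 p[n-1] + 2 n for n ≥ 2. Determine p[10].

p[2] = -2*8 + 4 = -12
p[3] = -2*(-12) + 6 = 30
p[4] = -2*30 + 8 = -52
p[5] = -2*(-52) + 10 = 114
p[6] = -2*114 + 12 = -216
p[7] = -2*(-216) + 14 = 446
p[8] = -2*446 + 16 = -876
p[9] = -2*(-876) + 18 = 1770
p[10] = -2*1770 + 20 = -3520

-3520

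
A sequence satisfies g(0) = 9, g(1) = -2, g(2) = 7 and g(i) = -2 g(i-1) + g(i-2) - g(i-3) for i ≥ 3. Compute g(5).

g(3) = -2*7 + (-2) - 9 = -25
g(4) = -2*(-25) + 7 - (-2) = 59
g(5) = -2*59 + (-25) - 7 = -150

-150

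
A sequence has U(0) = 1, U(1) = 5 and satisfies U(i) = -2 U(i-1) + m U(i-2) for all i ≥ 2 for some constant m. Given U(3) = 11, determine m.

U(2) = -10 + m
U(3) = 20 + 3m
So 20 + 3m = 11, giving m = -3.

-3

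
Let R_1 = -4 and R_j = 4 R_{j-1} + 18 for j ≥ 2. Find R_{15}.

536870906

The fixed point is 18/(1 - 4) = -6, so R_j + 6 = 4(R_{j-1} + 6).
Hence R_j = 2·4^{j-1} - 6.
R_{15} = 2·4^{14} - 6 = 2·268435456 - 6 = 536870906.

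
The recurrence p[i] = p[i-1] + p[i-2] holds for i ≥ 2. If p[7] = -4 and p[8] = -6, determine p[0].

Rearranging, p[i-2] = p[i] - p[i-1].
p[6] = -6 - (-4) = -2
p[5] = -4 - (-2) = -2
p[4] = -2 - (-2) = 0
p[3] = -2 - 0 = -2
p[2] = 0 - (-2) = 2
p[1] = -2 - 2 = -4
p[0] = 2 - (-4) = 6

6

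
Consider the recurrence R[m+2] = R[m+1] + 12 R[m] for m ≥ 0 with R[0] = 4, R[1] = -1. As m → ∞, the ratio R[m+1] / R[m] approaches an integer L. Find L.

4

The characteristic equation is r^2 - r - 12 = 0, which factors as (r - 4)(r + 3) = 0.
So the roots are 4 and -3. Since |4| > |-3| and the coefficient of 4^m is non-zero, the ratio tends to 4.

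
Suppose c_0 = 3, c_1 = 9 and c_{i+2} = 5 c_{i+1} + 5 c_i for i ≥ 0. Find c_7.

406125

c_2 = 5(9) + 5(3) = 60
c_3 = 5(60) + 5(9) = 345
c_4 = 5(345) + 5(60) = 2025
c_5 = 5(2025) + 5(345) = 11850
c_6 = 5(11850) + 5(2025) = 69375
c_7 = 5(69375) + 5(11850) = 406125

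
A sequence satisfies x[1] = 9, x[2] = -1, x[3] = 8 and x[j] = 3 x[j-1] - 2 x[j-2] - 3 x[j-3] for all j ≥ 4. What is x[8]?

x[4] = 3(8) - 2(-1) - 3(9) = -1
x[5] = 3(-1) - 2(8) - 3(-1) = -16
x[6] = 3(-16) - 2(-1) - 3(8) = -70
x[7] = 3(-70) - 2(-16) - 3(-1) = -175
x[8] = 3(-175) - 2(-70) - 3(-16) = -337

-337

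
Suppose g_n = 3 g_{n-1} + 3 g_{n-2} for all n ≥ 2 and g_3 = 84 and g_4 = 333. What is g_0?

Rearranging, g_{n-2} = (g_n - 3 g_{n-1}) / 3.
g_2 = (333 - 3(84)) / 3 = 81/3 = 27
g_1 = (84 - 3(27)) / 3 = 3/3 = 1
g_0 = (27 - 3(1)) / 3 = 24/3 = 8

8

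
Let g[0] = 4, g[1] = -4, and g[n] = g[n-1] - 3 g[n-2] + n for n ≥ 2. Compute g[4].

47

g[2] = (-4) - 3(4) + 2 = -14
g[3] = (-14) - 3(-4) + 3 = 1
g[4] = 1 - 3(-14) + 4 = 47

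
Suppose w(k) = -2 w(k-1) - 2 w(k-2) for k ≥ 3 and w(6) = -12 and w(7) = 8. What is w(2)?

3

Rearranging, w(k-2) = (w(k) + 2 w(k-1)) / -2.
w(5) = (8 + 2*(-12)) / -2 = -16/-2 = 8
w(4) = (-12 + 2*8) / -2 = 4/-2 = -2
w(3) = (8 + 2*(-2)) / -2 = 4/-2 = -2
w(2) = (-2 + 2*(-2)) / -2 = -6/-2 = 3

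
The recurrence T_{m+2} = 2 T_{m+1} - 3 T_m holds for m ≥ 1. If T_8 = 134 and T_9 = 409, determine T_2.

8

Rearranging, T_{m-2} = (T_m - 2 T_{m-1}) / -3.
T_7 = (409 - 2*134) / -3 = 141/-3 = -47
T_6 = (134 - 2*(-47)) / -3 = 228/-3 = -76
T_5 = (-47 - 2*(-76)) / -3 = 105/-3 = -35
T_4 = (-76 - 2*(-35)) / -3 = -6/-3 = 2
T_3 = (-35 - 2*2) / -3 = -39/-3 = 13
T_2 = (2 - 2*13) / -3 = -24/-3 = 8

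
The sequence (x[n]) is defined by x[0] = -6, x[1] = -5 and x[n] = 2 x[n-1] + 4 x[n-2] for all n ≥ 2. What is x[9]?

-108032

x[2] = 2*(-5) + 4*(-6) = -34
x[3] = 2*(-34) + 4*(-5) = -88
x[4] = 2*(-88) + 4*(-34) = -312
x[5] = 2*(-312) + 4*(-88) = -976
x[6] = 2*(-976) + 4*(-312) = -3200
x[7] = 2*(-3200) + 4*(-976) = -10304
x[8] = 2*(-10304) + 4*(-3200) = -33408
x[9] = 2*(-33408) + 4*(-10304) = -108032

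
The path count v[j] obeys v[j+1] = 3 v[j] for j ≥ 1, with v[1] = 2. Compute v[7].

1458

v[2] = 3(2) = 6
v[3] = 3(6) = 18
v[4] = 3(18) = 54
v[5] = 3(54) = 162
v[6] = 3(162) = 486
v[7] = 3(486) = 1458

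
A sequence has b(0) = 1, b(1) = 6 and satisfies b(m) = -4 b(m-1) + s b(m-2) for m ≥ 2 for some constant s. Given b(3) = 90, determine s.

-3

b(2) = -24 + s
b(3) = 96 + 2s
So 96 + 2s = 90, giving s = -3.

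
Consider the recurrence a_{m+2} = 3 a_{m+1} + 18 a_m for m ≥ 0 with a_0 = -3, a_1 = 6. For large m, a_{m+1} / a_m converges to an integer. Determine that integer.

The characteristic equation is r^2 - 3r - 18 = 0, which factors as (r - 6)(r + 3) = 0.
So the roots are 6 and -3. Since |6| > |-3| and the coefficient of 6^m is non-zero, the ratio tends to 6.

6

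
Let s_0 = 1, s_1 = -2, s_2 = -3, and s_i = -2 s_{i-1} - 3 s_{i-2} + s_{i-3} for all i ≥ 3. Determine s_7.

s_3 = -2·(-3) - 3·(-2) + 1 = 13
s_4 = -2·13 - 3·(-3) + (-2) = -19
s_5 = -2·(-19) - 3·13 + (-3) = -4
s_6 = -2·(-4) - 3·(-19) + 13 = 78
s_7 = -2·78 - 3·(-4) + (-19) = -163

-163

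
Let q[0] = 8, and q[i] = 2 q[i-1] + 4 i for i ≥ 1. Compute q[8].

4056

q[1] = 2·8 + 4 = 20
q[2] = 2·20 + 8 = 48
q[3] = 2·48 + 12 = 108
q[4] = 2·108 + 16 = 232
q[5] = 2·232 + 20 = 484
q[6] = 2·484 + 24 = 992
q[7] = 2·992 + 28 = 2012
q[8] = 2·2012 + 32 = 4056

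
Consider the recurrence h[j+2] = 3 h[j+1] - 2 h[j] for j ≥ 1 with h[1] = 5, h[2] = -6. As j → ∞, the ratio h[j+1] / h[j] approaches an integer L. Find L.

2

The characteristic equation is r^2 - 3r + 2 = 0, which factors as (r - 2)(r - 1) = 0.
So the roots are 2 and 1. Since |2| > |1| and the coefficient of 2^j is non-zero, the ratio tends to 2.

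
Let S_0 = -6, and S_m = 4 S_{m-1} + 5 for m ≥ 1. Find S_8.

-283991

S_1 = 4(-6) + 5 = -19
S_2 = 4(-19) + 5 = -71
S_3 = 4(-71) + 5 = -279
S_4 = 4(-279) + 5 = -1111
S_5 = 4(-1111) + 5 = -4439
S_6 = 4(-4439) + 5 = -17751
S_7 = 4(-17751) + 5 = -70999
S_8 = 4(-70999) + 5 = -283991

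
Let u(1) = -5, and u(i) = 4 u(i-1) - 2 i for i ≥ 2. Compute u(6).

u(2) = 4·(-5) - 4 = -24
u(3) = 4·(-24) - 6 = -102
u(4) = 4·(-102) - 8 = -416
u(5) = 4·(-416) - 10 = -1674
u(6) = 4·(-1674) - 12 = -6708

-6708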